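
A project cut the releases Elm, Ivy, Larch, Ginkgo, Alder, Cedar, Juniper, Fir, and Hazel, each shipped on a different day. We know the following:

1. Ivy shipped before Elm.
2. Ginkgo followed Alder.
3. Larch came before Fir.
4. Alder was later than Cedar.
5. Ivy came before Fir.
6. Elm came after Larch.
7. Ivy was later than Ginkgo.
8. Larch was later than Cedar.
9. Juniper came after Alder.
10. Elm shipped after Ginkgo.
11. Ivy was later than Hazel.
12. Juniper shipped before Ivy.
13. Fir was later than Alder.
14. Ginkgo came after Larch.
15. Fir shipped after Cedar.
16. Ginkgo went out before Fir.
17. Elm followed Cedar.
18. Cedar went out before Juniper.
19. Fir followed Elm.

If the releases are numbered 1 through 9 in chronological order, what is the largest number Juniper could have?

Juniper must come before Elm, Fir, and Ivy — 3 releases forced after it.
Everything else can be placed before Juniper in some valid order, so Juniper can sit as late as position 9 − 3 = 6.

6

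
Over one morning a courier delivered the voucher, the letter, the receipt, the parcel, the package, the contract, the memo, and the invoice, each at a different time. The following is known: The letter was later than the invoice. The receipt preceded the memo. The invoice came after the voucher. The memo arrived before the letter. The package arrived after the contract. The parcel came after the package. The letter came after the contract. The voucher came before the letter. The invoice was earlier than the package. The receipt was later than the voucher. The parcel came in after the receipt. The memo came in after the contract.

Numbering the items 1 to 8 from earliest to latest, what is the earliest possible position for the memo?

The contract, the receipt, and the voucher must all come before the memo — 3 forced predecessors.
Nothing else is forced ahead of the memo, so its earliest slot is position 3 + 1 = 4.

4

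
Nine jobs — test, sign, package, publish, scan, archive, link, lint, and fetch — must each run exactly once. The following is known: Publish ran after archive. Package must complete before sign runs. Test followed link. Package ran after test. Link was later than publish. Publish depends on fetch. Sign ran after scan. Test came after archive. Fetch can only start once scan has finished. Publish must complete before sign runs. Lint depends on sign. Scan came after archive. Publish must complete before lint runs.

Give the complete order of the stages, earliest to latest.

archive, scan, fetch, publish, link, test, package, sign, lint

The constraints fix every adjacent pair, so only one ordering works:
archive → scan → fetch → publish → link → test → package → sign → lint.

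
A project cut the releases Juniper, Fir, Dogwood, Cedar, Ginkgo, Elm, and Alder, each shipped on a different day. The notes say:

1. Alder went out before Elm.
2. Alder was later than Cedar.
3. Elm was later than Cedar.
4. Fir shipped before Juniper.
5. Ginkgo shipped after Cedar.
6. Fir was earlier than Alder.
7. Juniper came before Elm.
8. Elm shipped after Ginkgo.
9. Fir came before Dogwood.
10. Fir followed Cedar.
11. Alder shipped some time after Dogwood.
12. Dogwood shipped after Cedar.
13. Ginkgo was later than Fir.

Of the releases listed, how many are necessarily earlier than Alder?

3

Directly stated before Alder: Cedar, Dogwood, and Fir.
That's Cedar, Dogwood, and Fir — 3 in all.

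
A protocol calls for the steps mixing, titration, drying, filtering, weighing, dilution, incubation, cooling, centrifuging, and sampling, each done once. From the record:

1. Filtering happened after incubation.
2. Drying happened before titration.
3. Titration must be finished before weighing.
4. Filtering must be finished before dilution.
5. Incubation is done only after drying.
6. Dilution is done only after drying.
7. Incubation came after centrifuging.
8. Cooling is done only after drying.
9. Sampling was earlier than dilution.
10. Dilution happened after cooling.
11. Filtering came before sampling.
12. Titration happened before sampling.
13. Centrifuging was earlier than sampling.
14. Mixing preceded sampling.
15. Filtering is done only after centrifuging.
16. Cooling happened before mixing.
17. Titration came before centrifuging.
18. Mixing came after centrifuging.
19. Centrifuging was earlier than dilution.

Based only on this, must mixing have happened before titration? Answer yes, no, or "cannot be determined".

no

Tracing the constraints gives titration → centrifuging → mixing, so titration must come before mixing.
That means mixing cannot be before titration.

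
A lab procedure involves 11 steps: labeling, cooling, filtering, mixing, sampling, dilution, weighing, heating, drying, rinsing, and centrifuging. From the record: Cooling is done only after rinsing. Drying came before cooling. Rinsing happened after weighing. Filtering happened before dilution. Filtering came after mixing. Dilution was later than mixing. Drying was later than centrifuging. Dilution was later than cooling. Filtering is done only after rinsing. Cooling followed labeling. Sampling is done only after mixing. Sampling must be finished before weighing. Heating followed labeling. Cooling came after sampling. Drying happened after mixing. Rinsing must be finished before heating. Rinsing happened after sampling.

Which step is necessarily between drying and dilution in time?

cooling

Tracing the constraints gives drying → cooling → dilution, so cooling sits after drying and before dilution.
No other step is forced both after drying and before dilution.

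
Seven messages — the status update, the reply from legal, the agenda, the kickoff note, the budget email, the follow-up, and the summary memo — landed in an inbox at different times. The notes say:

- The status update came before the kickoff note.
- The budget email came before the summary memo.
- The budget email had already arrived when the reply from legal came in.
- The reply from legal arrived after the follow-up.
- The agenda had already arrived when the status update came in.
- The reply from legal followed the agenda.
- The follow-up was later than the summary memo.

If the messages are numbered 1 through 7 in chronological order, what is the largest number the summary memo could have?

The summary memo must come before the follow-up and the reply from legal — 2 messages forced after it.
Everything else can be placed before the summary memo in some valid order, so the summary memo can sit as late as position 7 − 2 = 5.

5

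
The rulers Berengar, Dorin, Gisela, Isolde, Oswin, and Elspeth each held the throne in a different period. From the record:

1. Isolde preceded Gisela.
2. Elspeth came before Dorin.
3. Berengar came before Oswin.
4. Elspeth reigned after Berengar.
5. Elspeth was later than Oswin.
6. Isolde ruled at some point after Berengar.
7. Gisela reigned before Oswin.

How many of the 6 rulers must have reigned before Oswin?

3

Directly stated before Oswin: Berengar and Gisela.
Isolde reaches Oswin via Isolde → Gisela → Oswin.
No chain forces Dorin (or any of the others) ahead of Oswin.
That's Berengar, Gisela, and Isolde — 3 in all.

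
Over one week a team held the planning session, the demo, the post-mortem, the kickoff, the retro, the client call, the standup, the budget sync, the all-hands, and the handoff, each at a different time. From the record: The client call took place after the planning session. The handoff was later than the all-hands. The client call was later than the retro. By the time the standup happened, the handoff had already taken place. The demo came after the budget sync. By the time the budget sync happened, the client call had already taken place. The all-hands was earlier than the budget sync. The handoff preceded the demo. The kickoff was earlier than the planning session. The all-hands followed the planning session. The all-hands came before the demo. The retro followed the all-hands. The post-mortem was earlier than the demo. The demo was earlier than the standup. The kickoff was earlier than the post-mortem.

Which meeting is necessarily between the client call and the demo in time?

the budget sync

Tracing the constraints gives the client call → the budget sync → the demo, so the budget sync sits after the client call and before the demo.
No other meeting is forced both after the client call and before the demo.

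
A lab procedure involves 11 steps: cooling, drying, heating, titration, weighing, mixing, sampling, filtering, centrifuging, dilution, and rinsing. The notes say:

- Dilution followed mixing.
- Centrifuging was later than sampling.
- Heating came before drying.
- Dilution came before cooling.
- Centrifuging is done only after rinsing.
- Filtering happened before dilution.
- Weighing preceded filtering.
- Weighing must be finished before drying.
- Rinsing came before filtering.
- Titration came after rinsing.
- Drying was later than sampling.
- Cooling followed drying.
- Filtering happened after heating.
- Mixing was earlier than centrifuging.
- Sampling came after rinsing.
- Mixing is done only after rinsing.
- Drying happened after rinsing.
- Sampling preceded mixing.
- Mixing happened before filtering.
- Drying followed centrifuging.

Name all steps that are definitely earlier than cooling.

centrifuging, dilution, drying, filtering, heating, mixing, rinsing, sampling, weighing

Directly stated before cooling: dilution and drying.
Centrifuging reaches cooling via centrifuging → drying → cooling.
Filtering reaches cooling via filtering → dilution → cooling.
Heating reaches cooling via heating → drying → cooling.
Likewise mixing, rinsing, sampling, and weighing each reach cooling by chaining the stated constraints.
No chain forces titration ahead of cooling.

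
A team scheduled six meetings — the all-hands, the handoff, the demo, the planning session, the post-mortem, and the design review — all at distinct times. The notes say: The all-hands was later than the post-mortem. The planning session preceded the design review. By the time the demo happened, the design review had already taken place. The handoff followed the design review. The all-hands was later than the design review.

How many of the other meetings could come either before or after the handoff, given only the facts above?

Forced before the handoff: the design review and the planning session.
That leaves the all-hands, the demo, and the post-mortem with no forced order relative to the handoff — 3.

3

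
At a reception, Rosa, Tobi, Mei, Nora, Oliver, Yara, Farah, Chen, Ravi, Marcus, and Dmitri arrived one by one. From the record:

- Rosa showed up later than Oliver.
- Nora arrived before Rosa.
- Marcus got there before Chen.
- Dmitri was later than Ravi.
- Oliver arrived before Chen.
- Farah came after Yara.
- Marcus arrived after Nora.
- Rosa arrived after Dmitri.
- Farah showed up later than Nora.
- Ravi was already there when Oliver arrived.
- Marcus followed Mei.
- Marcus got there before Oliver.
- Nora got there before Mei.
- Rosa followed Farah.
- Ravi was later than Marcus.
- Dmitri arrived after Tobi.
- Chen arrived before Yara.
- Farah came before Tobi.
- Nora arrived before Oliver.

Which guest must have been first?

Nora has a chain of constraints placing them before every other guest, so Nora must be first.

Nora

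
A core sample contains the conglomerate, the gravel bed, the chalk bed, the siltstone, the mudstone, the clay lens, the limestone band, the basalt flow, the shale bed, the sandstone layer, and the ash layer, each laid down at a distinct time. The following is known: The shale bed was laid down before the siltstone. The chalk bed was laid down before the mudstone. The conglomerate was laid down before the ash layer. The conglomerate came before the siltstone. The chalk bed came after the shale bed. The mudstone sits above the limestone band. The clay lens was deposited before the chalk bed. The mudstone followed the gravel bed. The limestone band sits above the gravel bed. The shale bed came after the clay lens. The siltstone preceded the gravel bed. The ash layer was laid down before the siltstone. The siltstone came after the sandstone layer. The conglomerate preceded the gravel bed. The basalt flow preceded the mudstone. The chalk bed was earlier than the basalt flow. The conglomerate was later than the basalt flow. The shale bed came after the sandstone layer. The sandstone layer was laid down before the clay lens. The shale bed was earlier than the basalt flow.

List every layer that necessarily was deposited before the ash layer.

Directly stated before the ash layer: the conglomerate.
The basalt flow reaches the ash layer via the basalt flow → the conglomerate → the ash layer.
The chalk bed reaches the ash layer via the chalk bed → the basalt flow → the conglomerate → the ash layer.
The clay lens reaches the ash layer via the clay lens → the chalk bed → the basalt flow → the conglomerate → the ash layer.
Likewise the sandstone layer and the shale bed each reach the ash layer by chaining the stated constraints.

the basalt flow, the chalk bed, the clay lens, the conglomerate, the sandstone layer, the shale bed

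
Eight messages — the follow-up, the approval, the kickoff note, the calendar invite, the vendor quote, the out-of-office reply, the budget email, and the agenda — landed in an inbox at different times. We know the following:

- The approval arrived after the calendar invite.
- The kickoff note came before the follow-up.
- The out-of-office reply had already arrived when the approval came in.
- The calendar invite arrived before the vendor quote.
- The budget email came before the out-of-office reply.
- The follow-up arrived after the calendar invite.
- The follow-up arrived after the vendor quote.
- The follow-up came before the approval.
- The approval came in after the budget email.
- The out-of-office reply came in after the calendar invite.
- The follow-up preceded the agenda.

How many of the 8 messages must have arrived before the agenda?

4

Directly stated before the agenda: the follow-up.
The calendar invite reaches the agenda via the calendar invite → the follow-up → the agenda.
The kickoff note reaches the agenda via the kickoff note → the follow-up → the agenda.
The vendor quote reaches the agenda via the vendor quote → the follow-up → the agenda.
That's the calendar invite, the follow-up, the kickoff note, and the vendor quote — 4 in all.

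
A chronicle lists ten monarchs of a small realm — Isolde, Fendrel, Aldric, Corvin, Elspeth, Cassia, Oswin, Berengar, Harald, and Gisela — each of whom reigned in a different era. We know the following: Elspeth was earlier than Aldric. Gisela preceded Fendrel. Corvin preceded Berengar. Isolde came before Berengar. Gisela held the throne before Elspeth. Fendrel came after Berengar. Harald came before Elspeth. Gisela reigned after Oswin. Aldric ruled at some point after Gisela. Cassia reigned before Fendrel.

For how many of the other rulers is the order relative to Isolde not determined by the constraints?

Forced after Isolde: Berengar and Fendrel.
That leaves Aldric, Cassia, Corvin, Elspeth, Gisela, Harald, and Oswin with no forced order relative to Isolde — 7.

7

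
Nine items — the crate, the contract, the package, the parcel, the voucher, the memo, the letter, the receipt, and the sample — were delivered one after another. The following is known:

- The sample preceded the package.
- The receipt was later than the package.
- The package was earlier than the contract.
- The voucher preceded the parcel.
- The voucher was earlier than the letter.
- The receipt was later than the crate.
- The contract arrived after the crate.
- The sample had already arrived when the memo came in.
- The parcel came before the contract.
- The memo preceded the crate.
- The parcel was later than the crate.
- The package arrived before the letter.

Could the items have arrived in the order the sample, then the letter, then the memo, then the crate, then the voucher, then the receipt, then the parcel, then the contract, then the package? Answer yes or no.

The constraints require the voucher before the letter, but in the proposed sequence the letter appears ahead of the voucher. That one violation is enough.

no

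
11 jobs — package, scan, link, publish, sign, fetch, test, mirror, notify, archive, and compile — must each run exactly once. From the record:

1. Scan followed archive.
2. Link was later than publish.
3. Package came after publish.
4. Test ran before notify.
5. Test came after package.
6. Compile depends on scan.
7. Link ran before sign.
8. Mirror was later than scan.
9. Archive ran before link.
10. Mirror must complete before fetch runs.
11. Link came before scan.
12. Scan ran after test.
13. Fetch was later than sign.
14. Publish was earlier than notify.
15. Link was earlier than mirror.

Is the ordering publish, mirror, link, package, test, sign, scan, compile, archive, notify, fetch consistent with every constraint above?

The constraints require scan before mirror, but in the proposed sequence mirror appears ahead of scan. That one violation is enough.

no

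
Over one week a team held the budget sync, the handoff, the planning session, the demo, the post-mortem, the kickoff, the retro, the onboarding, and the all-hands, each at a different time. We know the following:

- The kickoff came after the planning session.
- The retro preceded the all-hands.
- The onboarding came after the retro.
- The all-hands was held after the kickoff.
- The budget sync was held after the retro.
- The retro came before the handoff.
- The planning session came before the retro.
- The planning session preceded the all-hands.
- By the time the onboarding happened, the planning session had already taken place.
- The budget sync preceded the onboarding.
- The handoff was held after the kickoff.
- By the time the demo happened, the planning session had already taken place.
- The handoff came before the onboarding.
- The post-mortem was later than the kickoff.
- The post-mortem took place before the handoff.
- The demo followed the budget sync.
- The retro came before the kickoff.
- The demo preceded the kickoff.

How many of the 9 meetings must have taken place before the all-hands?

Directly stated before the all-hands: the kickoff, the planning session, and the retro.
The budget sync reaches the all-hands via the budget sync → the demo → the kickoff → the all-hands.
The demo reaches the all-hands via the demo → the kickoff → the all-hands.
That's the budget sync, the demo, the kickoff, the planning session, and the retro — 5 in all.

5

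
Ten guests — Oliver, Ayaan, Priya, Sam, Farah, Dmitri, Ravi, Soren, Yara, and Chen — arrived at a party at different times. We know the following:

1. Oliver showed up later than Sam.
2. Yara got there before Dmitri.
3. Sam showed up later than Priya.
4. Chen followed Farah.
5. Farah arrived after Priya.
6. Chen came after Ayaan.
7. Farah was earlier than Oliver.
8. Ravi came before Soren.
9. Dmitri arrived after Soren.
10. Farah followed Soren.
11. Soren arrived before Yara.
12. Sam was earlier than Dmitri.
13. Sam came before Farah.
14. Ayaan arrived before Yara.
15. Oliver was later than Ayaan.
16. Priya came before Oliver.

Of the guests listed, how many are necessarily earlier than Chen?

6

Directly stated before Chen: Ayaan and Farah.
Priya reaches Chen via Priya → Farah → Chen.
Ravi reaches Chen via Ravi → Soren → Farah → Chen.
Sam reaches Chen via Sam → Farah → Chen.
Likewise Soren reaches Chen by chaining the stated constraints.
That's Ayaan, Farah, Priya, Ravi, Sam, and Soren — 6 in all.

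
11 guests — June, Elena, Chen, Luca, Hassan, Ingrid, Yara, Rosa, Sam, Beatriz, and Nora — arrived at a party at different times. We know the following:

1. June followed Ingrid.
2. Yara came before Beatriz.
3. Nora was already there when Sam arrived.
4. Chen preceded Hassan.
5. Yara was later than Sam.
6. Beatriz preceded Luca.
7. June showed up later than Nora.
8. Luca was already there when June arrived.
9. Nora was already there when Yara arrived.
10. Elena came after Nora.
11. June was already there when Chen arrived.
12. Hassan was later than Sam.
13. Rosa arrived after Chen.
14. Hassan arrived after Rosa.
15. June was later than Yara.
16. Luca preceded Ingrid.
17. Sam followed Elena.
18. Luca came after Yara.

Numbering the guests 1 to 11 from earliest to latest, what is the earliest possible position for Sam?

3

Elena and Nora must both come before Sam — 2 forced predecessors.
Nothing else is forced ahead of Sam, so their earliest slot is position 2 + 1 = 3.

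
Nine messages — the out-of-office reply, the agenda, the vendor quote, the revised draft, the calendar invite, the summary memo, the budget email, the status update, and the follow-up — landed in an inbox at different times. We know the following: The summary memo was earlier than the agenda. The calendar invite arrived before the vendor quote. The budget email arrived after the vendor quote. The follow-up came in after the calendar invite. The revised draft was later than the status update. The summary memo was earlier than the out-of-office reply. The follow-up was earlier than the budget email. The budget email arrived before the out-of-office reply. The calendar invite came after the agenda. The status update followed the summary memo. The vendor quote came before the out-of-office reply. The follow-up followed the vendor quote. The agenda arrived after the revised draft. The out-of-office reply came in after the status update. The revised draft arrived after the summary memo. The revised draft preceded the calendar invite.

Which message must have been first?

The summary memo has a chain of constraints placing it before every other message, so the summary memo must be first.

the summary memo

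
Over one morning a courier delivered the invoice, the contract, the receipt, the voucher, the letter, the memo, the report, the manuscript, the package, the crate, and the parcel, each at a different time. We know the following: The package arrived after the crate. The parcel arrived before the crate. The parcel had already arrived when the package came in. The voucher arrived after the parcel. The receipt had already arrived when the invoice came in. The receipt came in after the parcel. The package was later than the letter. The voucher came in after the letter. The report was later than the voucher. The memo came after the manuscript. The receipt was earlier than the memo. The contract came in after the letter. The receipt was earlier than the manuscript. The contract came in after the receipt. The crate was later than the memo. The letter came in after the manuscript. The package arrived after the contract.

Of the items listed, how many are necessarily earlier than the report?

5

Directly stated before the report: the voucher.
The letter reaches the report via the letter → the voucher → the report.
The manuscript reaches the report via the manuscript → the letter → the voucher → the report.
The parcel reaches the report via the parcel → the voucher → the report.
Likewise the receipt reaches the report by chaining the stated constraints.
That's the letter, the manuscript, the parcel, the receipt, and the voucher — 5 in all.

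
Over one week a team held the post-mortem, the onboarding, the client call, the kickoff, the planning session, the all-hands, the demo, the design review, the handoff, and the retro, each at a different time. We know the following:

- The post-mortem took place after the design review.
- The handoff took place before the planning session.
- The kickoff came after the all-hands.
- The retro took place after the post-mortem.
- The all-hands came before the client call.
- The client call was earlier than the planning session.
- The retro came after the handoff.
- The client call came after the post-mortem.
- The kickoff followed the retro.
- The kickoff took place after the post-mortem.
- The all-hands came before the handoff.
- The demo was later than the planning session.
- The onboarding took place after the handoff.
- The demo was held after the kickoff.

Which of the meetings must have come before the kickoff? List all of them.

Directly stated before the kickoff: the all-hands, the post-mortem, and the retro.
The design review reaches the kickoff via the design review → the post-mortem → the kickoff.
The handoff reaches the kickoff via the handoff → the retro → the kickoff.

the all-hands, the design review, the handoff, the post-mortem, the retro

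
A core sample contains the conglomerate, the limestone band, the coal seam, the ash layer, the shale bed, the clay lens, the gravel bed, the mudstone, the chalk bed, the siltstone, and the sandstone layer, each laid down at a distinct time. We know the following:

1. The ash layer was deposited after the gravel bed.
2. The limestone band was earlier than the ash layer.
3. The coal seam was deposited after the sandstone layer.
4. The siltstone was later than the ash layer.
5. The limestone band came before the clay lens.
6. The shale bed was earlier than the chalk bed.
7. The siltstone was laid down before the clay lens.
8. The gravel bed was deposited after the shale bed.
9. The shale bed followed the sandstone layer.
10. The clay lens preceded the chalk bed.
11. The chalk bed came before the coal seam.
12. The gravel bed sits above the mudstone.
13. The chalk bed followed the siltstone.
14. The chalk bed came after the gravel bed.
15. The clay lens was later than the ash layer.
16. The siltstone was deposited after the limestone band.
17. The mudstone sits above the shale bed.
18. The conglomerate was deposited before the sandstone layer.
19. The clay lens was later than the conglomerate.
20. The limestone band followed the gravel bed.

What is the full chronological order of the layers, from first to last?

The constraints fix every adjacent pair, so only one ordering works:
the conglomerate → the sandstone layer → the shale bed → the mudstone → the gravel bed → the limestone band → the ash layer → the siltstone → the clay lens → the chalk bed → the coal seam.

the conglomerate, the sandstone layer, the shale bed, the mudstone, the gravel bed, the limestone band, the ash layer, the siltstone, the clay lens, the chalk bed, the coal seam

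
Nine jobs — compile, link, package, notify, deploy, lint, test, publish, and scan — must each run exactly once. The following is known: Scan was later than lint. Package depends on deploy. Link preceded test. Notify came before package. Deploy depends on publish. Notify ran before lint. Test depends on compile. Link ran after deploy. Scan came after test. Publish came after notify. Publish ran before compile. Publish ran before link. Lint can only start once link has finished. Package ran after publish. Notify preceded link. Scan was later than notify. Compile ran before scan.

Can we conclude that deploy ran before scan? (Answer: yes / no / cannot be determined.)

Chain the constraints: deploy → link → lint → scan. Each link is directly stated, so deploy comes before scan.

yes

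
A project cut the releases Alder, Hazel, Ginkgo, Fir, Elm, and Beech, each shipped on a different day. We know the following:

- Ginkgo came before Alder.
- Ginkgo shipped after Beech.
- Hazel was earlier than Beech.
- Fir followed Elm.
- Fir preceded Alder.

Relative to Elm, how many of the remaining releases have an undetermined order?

3

Forced after Elm: Alder and Fir.
That leaves Beech, Ginkgo, and Hazel with no forced order relative to Elm — 3.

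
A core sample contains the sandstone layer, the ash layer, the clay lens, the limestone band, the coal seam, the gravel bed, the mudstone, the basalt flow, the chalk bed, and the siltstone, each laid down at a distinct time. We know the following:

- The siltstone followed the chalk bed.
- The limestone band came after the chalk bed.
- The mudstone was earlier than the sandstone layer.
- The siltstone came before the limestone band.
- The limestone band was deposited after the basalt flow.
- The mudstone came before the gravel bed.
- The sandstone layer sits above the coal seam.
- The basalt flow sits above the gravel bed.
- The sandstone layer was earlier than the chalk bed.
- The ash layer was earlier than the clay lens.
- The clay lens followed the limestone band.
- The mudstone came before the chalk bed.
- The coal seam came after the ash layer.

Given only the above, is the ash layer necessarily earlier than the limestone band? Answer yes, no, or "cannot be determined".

yes

Chain the constraints: the ash layer → the coal seam → the sandstone layer → the chalk bed → the limestone band. Each link is directly stated, so the ash layer comes before the limestone band.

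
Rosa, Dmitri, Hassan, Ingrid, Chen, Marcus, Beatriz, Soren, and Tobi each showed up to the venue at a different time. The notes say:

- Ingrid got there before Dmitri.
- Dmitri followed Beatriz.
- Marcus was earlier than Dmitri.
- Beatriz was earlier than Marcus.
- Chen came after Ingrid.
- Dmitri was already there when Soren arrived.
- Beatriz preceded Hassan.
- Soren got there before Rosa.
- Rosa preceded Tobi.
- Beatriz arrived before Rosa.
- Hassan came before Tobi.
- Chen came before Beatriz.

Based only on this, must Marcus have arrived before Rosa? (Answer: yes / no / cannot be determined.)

Chain the constraints: Marcus → Dmitri → Soren → Rosa. Each link is directly stated, so Marcus comes before Rosa.

yes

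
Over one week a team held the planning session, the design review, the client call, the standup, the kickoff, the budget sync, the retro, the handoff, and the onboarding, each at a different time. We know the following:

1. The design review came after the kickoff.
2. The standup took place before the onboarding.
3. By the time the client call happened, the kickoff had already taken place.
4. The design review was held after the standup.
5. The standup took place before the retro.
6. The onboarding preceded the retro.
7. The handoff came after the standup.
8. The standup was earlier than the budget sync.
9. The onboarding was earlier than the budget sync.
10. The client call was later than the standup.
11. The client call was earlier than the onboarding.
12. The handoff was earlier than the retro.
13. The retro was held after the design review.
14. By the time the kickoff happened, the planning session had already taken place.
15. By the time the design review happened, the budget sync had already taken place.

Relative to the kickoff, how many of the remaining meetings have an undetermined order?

2

Forced before the kickoff: the planning session; forced after the kickoff: the budget sync, the client call, the design review, the onboarding, and the retro.
That leaves the handoff and the standup with no forced order relative to the kickoff — 2.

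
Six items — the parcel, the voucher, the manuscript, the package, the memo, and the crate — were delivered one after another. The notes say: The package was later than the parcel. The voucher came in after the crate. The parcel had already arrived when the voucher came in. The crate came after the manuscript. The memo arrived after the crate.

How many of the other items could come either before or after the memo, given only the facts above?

Forced before the memo: the crate and the manuscript.
That leaves the package, the parcel, and the voucher with no forced order relative to the memo — 3.

3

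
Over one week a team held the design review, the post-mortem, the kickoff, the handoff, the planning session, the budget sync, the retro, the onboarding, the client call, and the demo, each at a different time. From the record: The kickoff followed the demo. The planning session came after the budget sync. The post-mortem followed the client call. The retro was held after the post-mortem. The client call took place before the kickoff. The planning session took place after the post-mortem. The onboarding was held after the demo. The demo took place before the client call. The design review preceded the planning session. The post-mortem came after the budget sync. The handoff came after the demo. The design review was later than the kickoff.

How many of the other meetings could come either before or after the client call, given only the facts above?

Forced before the client call: the demo; forced after the client call: the design review, the kickoff, the planning session, the post-mortem, and the retro.
That leaves the budget sync, the handoff, and the onboarding with no forced order relative to the client call — 3.

3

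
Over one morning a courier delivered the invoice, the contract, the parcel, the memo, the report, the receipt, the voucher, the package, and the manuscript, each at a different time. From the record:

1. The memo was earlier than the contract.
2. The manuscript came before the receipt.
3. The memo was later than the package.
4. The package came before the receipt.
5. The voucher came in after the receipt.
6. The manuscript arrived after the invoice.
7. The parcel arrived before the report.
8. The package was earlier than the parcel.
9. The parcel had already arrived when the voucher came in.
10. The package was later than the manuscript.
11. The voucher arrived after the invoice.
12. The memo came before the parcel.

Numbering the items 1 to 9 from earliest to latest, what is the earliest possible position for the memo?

The invoice, the manuscript, and the package must all come before the memo — 3 forced predecessors.
Nothing else is forced ahead of the memo, so its earliest slot is position 3 + 1 = 4.

4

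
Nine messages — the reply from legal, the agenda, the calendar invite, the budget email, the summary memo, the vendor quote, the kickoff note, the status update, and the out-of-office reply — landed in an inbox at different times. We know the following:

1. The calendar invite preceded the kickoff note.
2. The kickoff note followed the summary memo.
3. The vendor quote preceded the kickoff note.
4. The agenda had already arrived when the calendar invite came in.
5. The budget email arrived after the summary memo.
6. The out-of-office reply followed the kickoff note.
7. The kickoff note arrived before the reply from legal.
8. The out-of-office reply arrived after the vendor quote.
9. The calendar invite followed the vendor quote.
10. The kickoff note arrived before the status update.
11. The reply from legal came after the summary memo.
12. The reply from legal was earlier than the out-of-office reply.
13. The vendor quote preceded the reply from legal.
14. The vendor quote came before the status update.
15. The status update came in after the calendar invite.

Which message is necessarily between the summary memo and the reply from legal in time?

Tracing the constraints gives the summary memo → the kickoff note → the reply from legal, so the kickoff note sits after the summary memo and before the reply from legal.
No other message is forced both after the summary memo and before the reply from legal.

the kickoff note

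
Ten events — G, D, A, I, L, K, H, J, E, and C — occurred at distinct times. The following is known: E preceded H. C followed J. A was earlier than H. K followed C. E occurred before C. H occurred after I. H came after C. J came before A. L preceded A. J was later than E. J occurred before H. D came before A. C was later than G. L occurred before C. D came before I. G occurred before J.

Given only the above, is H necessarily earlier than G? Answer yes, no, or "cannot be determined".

no

Tracing the constraints gives G → J → H, so G must come before H.
That means H cannot be before G.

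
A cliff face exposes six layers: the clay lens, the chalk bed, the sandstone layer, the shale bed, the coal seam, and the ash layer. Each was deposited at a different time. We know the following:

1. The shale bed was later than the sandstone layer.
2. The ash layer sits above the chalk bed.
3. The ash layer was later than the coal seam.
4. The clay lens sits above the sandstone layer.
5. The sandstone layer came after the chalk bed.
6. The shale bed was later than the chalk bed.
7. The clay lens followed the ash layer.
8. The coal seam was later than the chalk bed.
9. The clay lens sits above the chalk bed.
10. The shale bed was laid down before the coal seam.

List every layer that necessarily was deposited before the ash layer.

Directly stated before the ash layer: the chalk bed and the coal seam.
The sandstone layer reaches the ash layer via the sandstone layer → the shale bed → the coal seam → the ash layer.
The shale bed reaches the ash layer via the shale bed → the coal seam → the ash layer.
No chain forces the clay lens ahead of the ash layer.

the chalk bed, the coal seam, the sandstone layer, the shale bed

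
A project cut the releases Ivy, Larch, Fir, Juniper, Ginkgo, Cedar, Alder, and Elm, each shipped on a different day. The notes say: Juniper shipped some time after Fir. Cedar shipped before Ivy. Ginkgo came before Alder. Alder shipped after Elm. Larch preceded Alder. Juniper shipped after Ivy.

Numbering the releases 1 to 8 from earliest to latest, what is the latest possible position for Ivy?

7

Ivy must come before Juniper — 1 release forced after it.
Everything else can be placed before Ivy in some valid order, so Ivy can sit as late as position 8 − 1 = 7.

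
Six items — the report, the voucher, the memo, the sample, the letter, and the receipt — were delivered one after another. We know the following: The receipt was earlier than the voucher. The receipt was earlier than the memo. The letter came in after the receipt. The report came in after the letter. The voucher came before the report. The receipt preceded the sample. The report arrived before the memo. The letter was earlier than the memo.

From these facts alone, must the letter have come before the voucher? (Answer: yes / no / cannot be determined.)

cannot be determined

No chain of stated constraints runs from the letter to the voucher, and none runs from the voucher to the letter either.
So the relative order of the letter and the voucher is not fixed by the given facts.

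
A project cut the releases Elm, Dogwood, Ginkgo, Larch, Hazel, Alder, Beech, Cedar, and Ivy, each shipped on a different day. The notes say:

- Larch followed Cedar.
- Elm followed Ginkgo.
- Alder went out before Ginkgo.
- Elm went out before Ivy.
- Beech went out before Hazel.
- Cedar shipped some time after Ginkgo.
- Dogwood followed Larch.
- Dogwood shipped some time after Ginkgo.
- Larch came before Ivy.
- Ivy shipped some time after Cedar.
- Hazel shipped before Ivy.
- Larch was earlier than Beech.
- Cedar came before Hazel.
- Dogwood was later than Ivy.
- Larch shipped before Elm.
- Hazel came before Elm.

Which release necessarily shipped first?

Alder

Alder has a chain of constraints placing it before every other release, so Alder must be first.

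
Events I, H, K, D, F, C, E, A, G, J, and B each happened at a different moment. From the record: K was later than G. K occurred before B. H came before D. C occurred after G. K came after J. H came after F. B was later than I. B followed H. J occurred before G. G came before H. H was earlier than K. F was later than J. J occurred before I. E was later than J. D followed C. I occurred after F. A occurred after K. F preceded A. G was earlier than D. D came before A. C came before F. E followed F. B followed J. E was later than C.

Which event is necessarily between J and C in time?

Tracing the constraints gives J → G → C, so G sits after J and before C.
No other event is forced both after J and before C.

G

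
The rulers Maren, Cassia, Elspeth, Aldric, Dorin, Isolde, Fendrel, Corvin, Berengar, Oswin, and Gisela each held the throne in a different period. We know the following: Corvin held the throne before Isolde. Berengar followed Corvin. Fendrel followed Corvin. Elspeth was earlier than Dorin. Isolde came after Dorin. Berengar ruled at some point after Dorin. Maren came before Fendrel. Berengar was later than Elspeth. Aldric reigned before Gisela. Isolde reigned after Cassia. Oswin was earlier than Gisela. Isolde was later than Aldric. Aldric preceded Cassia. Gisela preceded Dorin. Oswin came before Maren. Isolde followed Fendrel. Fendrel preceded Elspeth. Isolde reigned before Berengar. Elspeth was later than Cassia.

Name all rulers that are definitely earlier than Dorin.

Directly stated before Dorin: Elspeth and Gisela.
Aldric reaches Dorin via Aldric → Gisela → Dorin.
Cassia reaches Dorin via Cassia → Elspeth → Dorin.
Corvin reaches Dorin via Corvin → Fendrel → Elspeth → Dorin.
Likewise Fendrel, Maren, and Oswin each reach Dorin by chaining the stated constraints.
No chain forces Berengar (or any of the others) ahead of Dorin.

Aldric, Cassia, Corvin, Elspeth, Fendrel, Gisela, Maren, Oswin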